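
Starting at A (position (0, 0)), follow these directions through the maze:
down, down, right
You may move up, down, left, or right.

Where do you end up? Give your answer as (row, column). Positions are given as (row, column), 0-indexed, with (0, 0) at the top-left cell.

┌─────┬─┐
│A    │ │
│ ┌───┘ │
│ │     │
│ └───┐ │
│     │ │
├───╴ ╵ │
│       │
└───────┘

Following directions step by step:
Start: (0, 0)
  down: (0, 0) → (1, 0)
  down: (1, 0) → (2, 0)
  right: (2, 0) → (2, 1)
Final position: (2, 1)

Path taken:

┌─────┬─┐
│A    │ │
│ ┌───┘ │
│↓│     │
│ └───┐ │
│↳ B  │ │
├───╴ ╵ │
│       │
└───────┘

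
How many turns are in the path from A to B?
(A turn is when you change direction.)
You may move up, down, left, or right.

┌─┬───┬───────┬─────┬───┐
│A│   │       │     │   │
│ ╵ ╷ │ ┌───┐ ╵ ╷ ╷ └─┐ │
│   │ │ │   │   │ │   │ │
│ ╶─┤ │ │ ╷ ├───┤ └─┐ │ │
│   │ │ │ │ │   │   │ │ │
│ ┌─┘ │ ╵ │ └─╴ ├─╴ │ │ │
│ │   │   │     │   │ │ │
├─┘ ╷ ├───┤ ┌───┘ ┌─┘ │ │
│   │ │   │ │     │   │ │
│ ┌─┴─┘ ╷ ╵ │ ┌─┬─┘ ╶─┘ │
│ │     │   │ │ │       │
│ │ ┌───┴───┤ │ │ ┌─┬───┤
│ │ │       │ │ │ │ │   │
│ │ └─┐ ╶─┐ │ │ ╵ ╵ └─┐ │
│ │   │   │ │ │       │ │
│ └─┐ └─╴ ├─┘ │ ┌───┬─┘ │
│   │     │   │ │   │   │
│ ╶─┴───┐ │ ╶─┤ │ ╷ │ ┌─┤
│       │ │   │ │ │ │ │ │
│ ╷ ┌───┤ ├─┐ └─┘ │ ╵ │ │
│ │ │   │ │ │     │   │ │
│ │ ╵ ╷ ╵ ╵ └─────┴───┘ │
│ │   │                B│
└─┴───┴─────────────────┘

Directions: down, right, up, right, down, down, down, left, down, left, down, down, down, down, down, right, down, down, right, up, right, down, right, right, right, right, right, right, right, right
Number of turns: 15

Solution:

┌─┬───┬───────┬─────┬───┐
│A│↱ ↓│       │     │   │
│ ╵ ╷ │ ┌───┐ ╵ ╷ ╷ └─┐ │
│↳ ↑│↓│ │   │   │ │   │ │
│ ╶─┤ │ │ ╷ ├───┤ └─┐ │ │
│   │↓│ │ │ │   │   │ │ │
│ ┌─┘ │ ╵ │ └─╴ ├─╴ │ │ │
│ │↓ ↲│   │     │   │ │ │
├─┘ ╷ ├───┤ ┌───┘ ┌─┘ │ │
│↓ ↲│ │   │ │     │   │ │
│ ┌─┴─┘ ╷ ╵ │ ┌─┬─┘ ╶─┘ │
│↓│     │   │ │ │       │
│ │ ┌───┴───┤ │ │ ┌─┬───┤
│↓│ │       │ │ │ │ │   │
│ │ └─┐ ╶─┐ │ │ ╵ ╵ └─┐ │
│↓│   │   │ │ │       │ │
│ └─┐ └─╴ ├─┘ │ ┌───┬─┘ │
│↓  │     │   │ │   │   │
│ ╶─┴───┐ │ ╶─┤ │ ╷ │ ┌─┤
│↳ ↓    │ │   │ │ │ │ │ │
│ ╷ ┌───┤ ├─┐ └─┘ │ ╵ │ │
│ │↓│↱ ↓│ │ │     │   │ │
│ │ ╵ ╷ ╵ ╵ └─────┴───┘ │
│ │↳ ↑│↳ → → → → → → → B│
└─┴───┴─────────────────┘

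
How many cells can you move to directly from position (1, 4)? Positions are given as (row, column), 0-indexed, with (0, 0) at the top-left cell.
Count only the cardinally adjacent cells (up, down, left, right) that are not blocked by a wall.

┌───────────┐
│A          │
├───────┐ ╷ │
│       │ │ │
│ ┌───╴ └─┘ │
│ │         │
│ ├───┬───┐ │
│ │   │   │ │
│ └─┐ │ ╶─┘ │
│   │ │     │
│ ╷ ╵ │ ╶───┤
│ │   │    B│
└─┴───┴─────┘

Checking passable neighbors of (1, 4):
Neighbors: (0, 4)
Count: 1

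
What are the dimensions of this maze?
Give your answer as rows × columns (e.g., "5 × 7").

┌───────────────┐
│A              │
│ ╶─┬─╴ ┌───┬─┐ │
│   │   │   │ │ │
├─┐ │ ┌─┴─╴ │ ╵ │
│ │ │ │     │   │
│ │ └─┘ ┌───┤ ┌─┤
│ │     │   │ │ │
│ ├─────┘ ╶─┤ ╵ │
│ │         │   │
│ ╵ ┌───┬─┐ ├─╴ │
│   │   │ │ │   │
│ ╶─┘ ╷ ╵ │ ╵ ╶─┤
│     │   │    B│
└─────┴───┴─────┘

Counting the maze dimensions:
Rows (vertical): 7
Columns (horizontal): 8
Dimensions: 7 × 8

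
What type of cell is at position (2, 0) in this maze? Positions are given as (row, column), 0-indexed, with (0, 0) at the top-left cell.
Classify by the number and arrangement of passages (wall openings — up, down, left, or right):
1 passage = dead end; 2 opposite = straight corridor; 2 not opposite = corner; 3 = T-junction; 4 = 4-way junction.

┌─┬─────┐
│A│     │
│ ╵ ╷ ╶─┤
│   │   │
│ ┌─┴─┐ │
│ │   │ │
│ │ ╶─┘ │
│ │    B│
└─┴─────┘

Checking cell at (2, 0):
Number of passages: 2
Cell type: straight corridor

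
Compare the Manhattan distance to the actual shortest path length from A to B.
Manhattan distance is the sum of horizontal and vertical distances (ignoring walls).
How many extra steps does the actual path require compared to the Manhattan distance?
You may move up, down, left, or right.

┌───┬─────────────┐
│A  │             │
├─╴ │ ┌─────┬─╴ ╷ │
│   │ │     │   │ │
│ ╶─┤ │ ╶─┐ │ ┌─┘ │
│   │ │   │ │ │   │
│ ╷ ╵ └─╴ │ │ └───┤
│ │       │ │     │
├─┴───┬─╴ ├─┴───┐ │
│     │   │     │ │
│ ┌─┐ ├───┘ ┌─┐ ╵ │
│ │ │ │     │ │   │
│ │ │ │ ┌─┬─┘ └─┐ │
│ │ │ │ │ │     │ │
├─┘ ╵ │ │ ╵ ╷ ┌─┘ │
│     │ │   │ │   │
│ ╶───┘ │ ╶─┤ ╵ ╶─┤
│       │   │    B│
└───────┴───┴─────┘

Manhattan distance: |8 - 0| + |8 - 0| = 16
Actual path length: 28
Extra steps: 28 - 16 = 12

Solution:

┌───┬─────────────┐
│A ↓│↱ → → → → ↓  │
├─╴ │ ┌─────┬─╴ ╷ │
│↓ ↲│↑│     │↓ ↲│ │
│ ╶─┤ │ ╶─┐ │ ┌─┘ │
│↳ ↓│↑│   │ │↓│   │
│ ╷ ╵ └─╴ │ │ └───┤
│ │↳ ↑    │ │↳ → ↓│
├─┴───┬─╴ ├─┴───┐ │
│     │   │     │↓│
│ ┌─┐ ├───┘ ┌─┐ ╵ │
│ │ │ │     │ │  ↓│
│ │ │ │ ┌─┬─┘ └─┐ │
│ │ │ │ │ │     │↓│
├─┘ ╵ │ │ ╵ ╷ ┌─┘ │
│     │ │   │ │↓ ↲│
│ ╶───┘ │ ╶─┤ ╵ ╶─┤
│       │   │  ↳ B│
└───────┴───┴─────┘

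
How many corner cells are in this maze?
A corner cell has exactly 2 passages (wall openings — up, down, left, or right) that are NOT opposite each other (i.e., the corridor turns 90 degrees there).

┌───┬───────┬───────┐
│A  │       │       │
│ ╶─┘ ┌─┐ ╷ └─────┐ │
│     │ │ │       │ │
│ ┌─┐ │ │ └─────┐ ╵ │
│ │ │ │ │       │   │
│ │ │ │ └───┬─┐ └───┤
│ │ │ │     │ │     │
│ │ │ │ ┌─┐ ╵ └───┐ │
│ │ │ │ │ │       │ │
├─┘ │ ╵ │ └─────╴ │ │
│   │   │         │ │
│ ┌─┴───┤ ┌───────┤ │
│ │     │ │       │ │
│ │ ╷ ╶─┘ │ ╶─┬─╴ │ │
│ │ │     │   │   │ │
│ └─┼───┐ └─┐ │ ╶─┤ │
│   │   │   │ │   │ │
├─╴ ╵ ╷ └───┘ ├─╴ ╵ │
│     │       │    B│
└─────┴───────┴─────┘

Counting corner cells (2 non-opposite passages):
Total corners: 39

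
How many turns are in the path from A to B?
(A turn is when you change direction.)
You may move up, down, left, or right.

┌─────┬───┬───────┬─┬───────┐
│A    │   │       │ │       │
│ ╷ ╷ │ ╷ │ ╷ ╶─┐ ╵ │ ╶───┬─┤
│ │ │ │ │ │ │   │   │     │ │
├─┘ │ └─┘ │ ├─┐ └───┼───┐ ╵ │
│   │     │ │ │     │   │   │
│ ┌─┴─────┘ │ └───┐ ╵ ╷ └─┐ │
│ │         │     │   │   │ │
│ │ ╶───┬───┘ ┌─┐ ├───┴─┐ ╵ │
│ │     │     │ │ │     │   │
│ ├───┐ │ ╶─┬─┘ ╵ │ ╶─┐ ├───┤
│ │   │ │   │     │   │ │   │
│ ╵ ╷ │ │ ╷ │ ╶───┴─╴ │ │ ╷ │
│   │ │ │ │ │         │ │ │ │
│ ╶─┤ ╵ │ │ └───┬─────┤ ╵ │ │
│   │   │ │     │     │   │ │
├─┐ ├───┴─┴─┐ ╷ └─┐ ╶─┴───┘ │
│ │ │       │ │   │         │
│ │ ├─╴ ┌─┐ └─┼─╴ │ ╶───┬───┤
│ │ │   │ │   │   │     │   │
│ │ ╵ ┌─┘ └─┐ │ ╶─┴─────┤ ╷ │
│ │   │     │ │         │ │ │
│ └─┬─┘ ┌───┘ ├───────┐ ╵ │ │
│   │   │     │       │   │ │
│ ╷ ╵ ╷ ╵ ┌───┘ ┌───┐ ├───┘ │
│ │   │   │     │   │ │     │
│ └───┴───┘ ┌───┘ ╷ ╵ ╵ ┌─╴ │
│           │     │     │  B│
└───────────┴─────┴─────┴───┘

Directions: right, down, down, left, down, down, down, down, down, right, down, down, down, right, up, right, up, right, right, down, right, down, down, left, left, down, left, up, left, down, left, up, left, down, down, right, right, right, right, right, up, right, right, up, right, right, right, down, down, right, up, right, right, down
Number of turns: 33

Solution:

┌─────┬───┬───────┬─┬───────┐
│A ↓  │   │       │ │       │
│ ╷ ╷ │ ╷ │ ╷ ╶─┐ ╵ │ ╶───┬─┤
│ │↓│ │ │ │ │   │   │     │ │
├─┘ │ └─┘ │ ├─┐ └───┼───┐ ╵ │
│↓ ↲│     │ │ │     │   │   │
│ ┌─┴─────┘ │ └───┐ ╵ ╷ └─┐ │
│↓│         │     │   │   │ │
│ │ ╶───┬───┘ ┌─┐ ├───┴─┐ ╵ │
│↓│     │     │ │ │     │   │
│ ├───┐ │ ╶─┬─┘ ╵ │ ╶─┐ ├───┤
│↓│   │ │   │     │   │ │   │
│ ╵ ╷ │ │ ╷ │ ╶───┴─╴ │ │ ╷ │
│↓  │ │ │ │ │         │ │ │ │
│ ╶─┤ ╵ │ │ └───┬─────┤ ╵ │ │
│↳ ↓│   │ │     │     │   │ │
├─┐ ├───┴─┴─┐ ╷ └─┐ ╶─┴───┘ │
│ │↓│  ↱ → ↓│ │   │         │
│ │ ├─╴ ┌─┐ └─┼─╴ │ ╶───┬───┤
│ │↓│↱ ↑│ │↳ ↓│   │     │   │
│ │ ╵ ┌─┘ └─┐ │ ╶─┴─────┤ ╷ │
│ │↳ ↑│     │↓│         │ │ │
│ └─┬─┘ ┌───┘ ├───────┐ ╵ │ │
│↓ ↰│↓ ↰│↓ ← ↲│↱ → → ↓│   │ │
│ ╷ ╵ ╷ ╵ ┌───┘ ┌───┐ ├───┘ │
│↓│↑ ↲│↑ ↲│↱ → ↑│   │↓│↱ → ↓│
│ └───┴───┘ ┌───┘ ╷ ╵ ╵ ┌─╴ │
│↳ → → → → ↑│     │  ↳ ↑│  B│
└───────────┴─────┴─────┴───┘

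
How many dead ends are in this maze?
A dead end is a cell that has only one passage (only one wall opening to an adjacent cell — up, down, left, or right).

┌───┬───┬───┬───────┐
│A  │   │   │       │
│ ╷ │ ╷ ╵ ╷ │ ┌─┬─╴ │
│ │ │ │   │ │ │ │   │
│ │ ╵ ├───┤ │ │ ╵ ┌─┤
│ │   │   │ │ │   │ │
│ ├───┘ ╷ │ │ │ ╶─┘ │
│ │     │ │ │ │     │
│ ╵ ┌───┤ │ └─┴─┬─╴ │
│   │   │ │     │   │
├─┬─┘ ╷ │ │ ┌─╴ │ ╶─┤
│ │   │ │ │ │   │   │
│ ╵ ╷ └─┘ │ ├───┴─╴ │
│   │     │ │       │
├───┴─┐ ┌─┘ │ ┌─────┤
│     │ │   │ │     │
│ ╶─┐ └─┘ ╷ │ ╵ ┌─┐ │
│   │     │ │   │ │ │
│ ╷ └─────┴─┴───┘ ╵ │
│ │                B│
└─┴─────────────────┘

Checking each cell for number of passages:

Dead ends found at positions:
  (1, 7)
  (2, 9)
  (3, 6)
  (5, 0)
  (5, 3)
  (5, 6)
  (7, 3)
  (8, 5)
  (8, 8)
  (9, 0)
Total dead ends: 10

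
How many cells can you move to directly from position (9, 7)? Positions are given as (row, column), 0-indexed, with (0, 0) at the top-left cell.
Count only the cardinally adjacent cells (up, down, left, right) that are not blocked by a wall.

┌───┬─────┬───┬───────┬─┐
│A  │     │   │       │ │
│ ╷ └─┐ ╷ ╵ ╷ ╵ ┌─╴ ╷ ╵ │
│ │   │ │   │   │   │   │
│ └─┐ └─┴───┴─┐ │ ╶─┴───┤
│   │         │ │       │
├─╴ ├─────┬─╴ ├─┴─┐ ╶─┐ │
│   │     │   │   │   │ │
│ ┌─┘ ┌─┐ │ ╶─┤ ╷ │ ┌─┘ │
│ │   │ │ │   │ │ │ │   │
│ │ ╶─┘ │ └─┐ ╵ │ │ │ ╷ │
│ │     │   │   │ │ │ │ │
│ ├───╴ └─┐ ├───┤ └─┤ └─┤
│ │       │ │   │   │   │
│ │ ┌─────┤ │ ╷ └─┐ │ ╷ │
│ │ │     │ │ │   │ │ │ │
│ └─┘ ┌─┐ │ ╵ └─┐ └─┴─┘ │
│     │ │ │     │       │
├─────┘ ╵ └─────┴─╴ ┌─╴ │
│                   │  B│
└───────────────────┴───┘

Checking passable neighbors of (9, 7):
Neighbors: (9, 6), (9, 8)
Count: 2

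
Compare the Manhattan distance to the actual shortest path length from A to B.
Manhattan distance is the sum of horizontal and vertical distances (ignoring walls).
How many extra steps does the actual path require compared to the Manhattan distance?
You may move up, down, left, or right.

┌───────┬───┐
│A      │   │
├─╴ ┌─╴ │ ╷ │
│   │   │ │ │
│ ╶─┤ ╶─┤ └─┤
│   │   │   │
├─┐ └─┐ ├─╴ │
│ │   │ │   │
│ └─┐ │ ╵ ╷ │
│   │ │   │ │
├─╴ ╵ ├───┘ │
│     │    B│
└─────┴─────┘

Manhattan distance: |5 - 0| + |5 - 0| = 10
Actual path length: 14
Extra steps: 14 - 10 = 4

Solution:

┌───────┬───┐
│A → → ↓│   │
├─╴ ┌─╴ │ ╷ │
│   │↓ ↲│ │ │
│ ╶─┤ ╶─┤ └─┤
│   │↳ ↓│   │
├─┐ └─┐ ├─╴ │
│ │   │↓│↱ ↓│
│ └─┐ │ ╵ ╷ │
│   │ │↳ ↑│↓│
├─╴ ╵ ├───┘ │
│     │    B│
└─────┴─────┘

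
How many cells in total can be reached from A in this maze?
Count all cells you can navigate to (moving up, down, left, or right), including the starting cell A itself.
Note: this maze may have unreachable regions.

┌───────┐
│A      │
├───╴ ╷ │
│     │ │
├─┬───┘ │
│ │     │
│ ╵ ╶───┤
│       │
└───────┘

Using BFS/flood-fill to find all reachable cells from A:
Maze size: 4 × 4 = 16 total cells
All cells are reachable — the maze is fully connected.
Reachable cells: 16

Reachable region (· marks reachable cells):

┌───────┐
│A · · ·│
├───╴ ╷ │
│· · ·│·│
├─┬───┘ │
│·│· · ·│
│ ╵ ╶───┤
│· · · ·│
└───────┘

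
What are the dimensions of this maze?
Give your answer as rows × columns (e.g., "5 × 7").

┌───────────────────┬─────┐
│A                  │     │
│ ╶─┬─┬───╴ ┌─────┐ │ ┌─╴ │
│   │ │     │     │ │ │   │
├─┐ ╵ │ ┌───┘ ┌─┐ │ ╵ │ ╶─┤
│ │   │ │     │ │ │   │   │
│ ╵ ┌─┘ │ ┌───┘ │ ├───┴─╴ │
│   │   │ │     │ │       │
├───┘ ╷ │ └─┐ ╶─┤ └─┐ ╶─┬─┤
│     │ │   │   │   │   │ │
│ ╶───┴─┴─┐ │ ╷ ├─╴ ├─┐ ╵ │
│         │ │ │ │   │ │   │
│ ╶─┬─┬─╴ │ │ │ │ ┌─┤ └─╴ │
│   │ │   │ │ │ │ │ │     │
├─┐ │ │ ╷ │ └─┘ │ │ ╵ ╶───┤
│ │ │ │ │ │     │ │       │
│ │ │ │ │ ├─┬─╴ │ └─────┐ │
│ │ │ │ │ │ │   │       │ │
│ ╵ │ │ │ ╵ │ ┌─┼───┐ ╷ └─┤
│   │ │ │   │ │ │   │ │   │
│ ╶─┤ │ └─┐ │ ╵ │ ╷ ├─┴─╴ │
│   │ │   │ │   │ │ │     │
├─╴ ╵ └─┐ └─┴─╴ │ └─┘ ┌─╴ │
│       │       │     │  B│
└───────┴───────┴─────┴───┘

Counting the maze dimensions:
Rows (vertical): 12
Columns (horizontal): 13
Dimensions: 12 × 13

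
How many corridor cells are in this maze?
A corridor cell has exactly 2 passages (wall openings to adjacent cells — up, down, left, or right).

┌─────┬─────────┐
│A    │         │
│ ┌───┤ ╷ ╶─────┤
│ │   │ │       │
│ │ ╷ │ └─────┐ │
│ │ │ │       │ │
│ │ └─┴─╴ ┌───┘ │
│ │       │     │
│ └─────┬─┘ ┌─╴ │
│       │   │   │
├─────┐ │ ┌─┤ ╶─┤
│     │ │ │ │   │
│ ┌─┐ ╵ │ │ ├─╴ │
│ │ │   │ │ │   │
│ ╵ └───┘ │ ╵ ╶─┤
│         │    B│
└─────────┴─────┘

Counting cells with exactly 2 passages:
Total corridor cells: 52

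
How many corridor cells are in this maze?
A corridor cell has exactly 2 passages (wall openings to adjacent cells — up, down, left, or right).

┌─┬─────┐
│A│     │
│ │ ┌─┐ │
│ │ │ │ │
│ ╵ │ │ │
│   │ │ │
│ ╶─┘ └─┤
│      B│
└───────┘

Counting cells with exactly 2 passages:
Total corridor cells: 10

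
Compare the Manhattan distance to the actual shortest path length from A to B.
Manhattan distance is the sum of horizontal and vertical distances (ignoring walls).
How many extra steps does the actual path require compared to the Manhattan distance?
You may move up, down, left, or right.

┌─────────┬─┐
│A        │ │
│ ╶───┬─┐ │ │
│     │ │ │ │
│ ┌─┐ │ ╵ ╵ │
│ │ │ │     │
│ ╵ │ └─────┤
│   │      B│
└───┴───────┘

Manhattan distance: |3 - 0| + |5 - 0| = 8
Actual path length: 8
Extra steps: 8 - 8 = 0

Solution:

┌─────────┬─┐
│A        │ │
│ ╶───┬─┐ │ │
│↳ → ↓│ │ │ │
│ ┌─┐ │ ╵ ╵ │
│ │ │↓│     │
│ ╵ │ └─────┤
│   │↳ → → B│
└───┴───────┘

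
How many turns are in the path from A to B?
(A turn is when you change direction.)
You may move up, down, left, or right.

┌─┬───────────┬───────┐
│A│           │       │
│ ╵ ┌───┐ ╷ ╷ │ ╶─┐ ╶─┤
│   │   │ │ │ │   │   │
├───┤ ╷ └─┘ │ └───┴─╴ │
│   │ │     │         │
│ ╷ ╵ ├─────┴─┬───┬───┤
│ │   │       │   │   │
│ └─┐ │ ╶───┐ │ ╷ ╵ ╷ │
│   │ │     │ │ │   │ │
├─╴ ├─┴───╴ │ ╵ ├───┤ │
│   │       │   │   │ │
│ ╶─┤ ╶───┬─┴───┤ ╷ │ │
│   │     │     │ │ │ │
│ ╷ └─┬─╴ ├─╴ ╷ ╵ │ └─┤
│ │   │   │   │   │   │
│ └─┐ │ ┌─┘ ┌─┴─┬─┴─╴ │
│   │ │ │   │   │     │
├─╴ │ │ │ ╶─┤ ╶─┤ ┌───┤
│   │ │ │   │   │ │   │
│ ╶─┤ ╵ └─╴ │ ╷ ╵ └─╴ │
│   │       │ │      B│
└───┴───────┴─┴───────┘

Directions: down, right, up, right, right, right, right, down, down, left, left, up, left, down, down, left, up, left, down, down, right, down, left, down, right, down, right, down, down, down, right, right, right, up, left, up, right, up, right, up, right, down, right, up, up, right, down, down, right, down, left, left, down, down, right, right
Number of turns: 39

Solution:

┌─┬───────────┬───────┐
│A│↱ → → → ↓  │       │
│ ╵ ┌───┐ ╷ ╷ │ ╶─┐ ╶─┤
│↳ ↑│↓ ↰│ │↓│ │   │   │
├───┤ ╷ └─┘ │ └───┴─╴ │
│↓ ↰│↓│↑ ← ↲│         │
│ ╷ ╵ ├─────┴─┬───┬───┤
│↓│↑ ↲│       │   │   │
│ └─┐ │ ╶───┐ │ ╷ ╵ ╷ │
│↳ ↓│ │     │ │ │   │ │
├─╴ ├─┴───╴ │ ╵ ├───┤ │
│↓ ↲│       │   │↱ ↓│ │
│ ╶─┤ ╶───┬─┴───┤ ╷ │ │
│↳ ↓│     │  ↱ ↓│↑│↓│ │
│ ╷ └─┬─╴ ├─╴ ╷ ╵ │ └─┤
│ │↳ ↓│   │↱ ↑│↳ ↑│↳ ↓│
│ └─┐ │ ┌─┘ ┌─┴─┬─┴─╴ │
│   │↓│ │↱ ↑│   │↓ ← ↲│
├─╴ │ │ │ ╶─┤ ╶─┤ ┌───┤
│   │↓│ │↑ ↰│   │↓│   │
│ ╶─┤ ╵ └─╴ │ ╷ ╵ └─╴ │
│   │↳ → → ↑│ │  ↳ → B│
└───┴───────┴─┴───────┘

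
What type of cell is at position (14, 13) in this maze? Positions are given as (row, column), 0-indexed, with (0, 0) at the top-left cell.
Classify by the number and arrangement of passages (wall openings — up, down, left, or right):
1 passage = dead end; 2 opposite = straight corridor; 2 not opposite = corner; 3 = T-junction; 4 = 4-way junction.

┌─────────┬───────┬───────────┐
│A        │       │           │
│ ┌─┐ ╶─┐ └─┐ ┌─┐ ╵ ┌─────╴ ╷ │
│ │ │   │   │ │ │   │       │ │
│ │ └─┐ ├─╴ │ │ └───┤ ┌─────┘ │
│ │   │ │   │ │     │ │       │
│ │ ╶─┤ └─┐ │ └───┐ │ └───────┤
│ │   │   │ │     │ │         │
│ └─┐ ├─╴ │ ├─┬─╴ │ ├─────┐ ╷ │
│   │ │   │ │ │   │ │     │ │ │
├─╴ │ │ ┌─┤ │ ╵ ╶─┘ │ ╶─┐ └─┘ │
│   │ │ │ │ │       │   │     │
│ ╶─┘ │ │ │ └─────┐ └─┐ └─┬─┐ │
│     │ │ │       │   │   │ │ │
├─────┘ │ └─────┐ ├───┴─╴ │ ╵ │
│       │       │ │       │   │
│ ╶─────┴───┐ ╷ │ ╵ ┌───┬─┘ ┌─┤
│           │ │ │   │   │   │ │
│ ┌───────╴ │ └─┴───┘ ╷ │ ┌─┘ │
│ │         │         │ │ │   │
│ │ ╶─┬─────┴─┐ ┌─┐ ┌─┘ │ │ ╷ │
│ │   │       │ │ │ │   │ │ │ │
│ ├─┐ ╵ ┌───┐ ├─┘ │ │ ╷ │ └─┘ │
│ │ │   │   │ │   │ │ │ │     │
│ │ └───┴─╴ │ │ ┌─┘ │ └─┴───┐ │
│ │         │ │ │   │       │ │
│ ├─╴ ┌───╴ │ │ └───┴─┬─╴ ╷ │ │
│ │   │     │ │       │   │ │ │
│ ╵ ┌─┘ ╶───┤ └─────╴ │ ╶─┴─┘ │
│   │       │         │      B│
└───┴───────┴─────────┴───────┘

Checking cell at (14, 13):
Number of passages: 2
Cell type: straight corridor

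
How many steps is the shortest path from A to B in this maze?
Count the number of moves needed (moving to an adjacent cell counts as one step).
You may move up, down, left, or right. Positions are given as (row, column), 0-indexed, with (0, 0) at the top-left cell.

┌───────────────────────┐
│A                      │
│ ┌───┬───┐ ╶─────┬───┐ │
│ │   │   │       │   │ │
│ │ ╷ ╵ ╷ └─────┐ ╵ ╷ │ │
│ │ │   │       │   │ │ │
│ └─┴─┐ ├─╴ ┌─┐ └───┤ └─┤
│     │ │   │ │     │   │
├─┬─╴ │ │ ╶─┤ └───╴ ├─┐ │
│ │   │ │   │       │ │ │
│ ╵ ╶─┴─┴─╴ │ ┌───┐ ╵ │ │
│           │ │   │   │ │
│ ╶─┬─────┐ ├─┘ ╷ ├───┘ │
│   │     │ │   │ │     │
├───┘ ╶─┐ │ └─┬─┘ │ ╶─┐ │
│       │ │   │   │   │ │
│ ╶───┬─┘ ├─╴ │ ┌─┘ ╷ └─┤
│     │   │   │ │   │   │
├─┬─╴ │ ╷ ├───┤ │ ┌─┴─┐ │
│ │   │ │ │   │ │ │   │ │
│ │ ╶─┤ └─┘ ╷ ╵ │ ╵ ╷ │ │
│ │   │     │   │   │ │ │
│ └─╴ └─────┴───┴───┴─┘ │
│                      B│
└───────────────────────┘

Using BFS to find shortest path:
Start: (0, 0), End: (11, 11)
Path found:
(0,0) → (0,1) → (0,2) → (0,3) → (0,4) → (0,5) → (1,5) → (1,6) → (1,7) → (1,8) → (2,8) → (2,9) → (1,9) → (1,10) → (2,10) → (3,10) → (3,11) → (4,11) → (5,11) → (6,11) → (6,10) → (6,9) → (7,9) → (7,10) → (8,10) → (8,11) → (9,11) → (10,11) → (11,11)
Number of steps: 28

Solution:

┌───────────────────────┐
│A → → → → ↓            │
│ ┌───┬───┐ ╶─────┬───┐ │
│ │   │   │↳ → → ↓│↱ ↓│ │
│ │ ╷ ╵ ╷ └─────┐ ╵ ╷ │ │
│ │ │   │       │↳ ↑│↓│ │
│ └─┴─┐ ├─╴ ┌─┐ └───┤ └─┤
│     │ │   │ │     │↳ ↓│
├─┬─╴ │ │ ╶─┤ └───╴ ├─┐ │
│ │   │ │   │       │ │↓│
│ ╵ ╶─┴─┴─╴ │ ┌───┐ ╵ │ │
│           │ │   │   │↓│
│ ╶─┬─────┐ ├─┘ ╷ ├───┘ │
│   │     │ │   │ │↓ ← ↲│
├───┘ ╶─┐ │ └─┬─┘ │ ╶─┐ │
│       │ │   │   │↳ ↓│ │
│ ╶───┬─┘ ├─╴ │ ┌─┘ ╷ └─┤
│     │   │   │ │   │↳ ↓│
├─┬─╴ │ ╷ ├───┤ │ ┌─┴─┐ │
│ │   │ │ │   │ │ │   │↓│
│ │ ╶─┤ └─┘ ╷ ╵ │ ╵ ╷ │ │
│ │   │     │   │   │ │↓│
│ └─╴ └─────┴───┴───┴─┘ │
│                      B│
└───────────────────────┘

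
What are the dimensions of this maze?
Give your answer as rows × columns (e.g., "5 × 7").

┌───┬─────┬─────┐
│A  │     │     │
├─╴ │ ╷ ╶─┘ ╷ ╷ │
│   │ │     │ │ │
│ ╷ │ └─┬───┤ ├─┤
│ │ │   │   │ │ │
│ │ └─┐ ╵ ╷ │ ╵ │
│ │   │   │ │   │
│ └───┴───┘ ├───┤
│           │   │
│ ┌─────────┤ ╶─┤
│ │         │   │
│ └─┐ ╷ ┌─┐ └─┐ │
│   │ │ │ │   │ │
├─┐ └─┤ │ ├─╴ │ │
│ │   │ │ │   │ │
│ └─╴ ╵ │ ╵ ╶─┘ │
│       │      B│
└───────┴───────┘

Counting the maze dimensions:
Rows (vertical): 9
Columns (horizontal): 8
Dimensions: 9 × 8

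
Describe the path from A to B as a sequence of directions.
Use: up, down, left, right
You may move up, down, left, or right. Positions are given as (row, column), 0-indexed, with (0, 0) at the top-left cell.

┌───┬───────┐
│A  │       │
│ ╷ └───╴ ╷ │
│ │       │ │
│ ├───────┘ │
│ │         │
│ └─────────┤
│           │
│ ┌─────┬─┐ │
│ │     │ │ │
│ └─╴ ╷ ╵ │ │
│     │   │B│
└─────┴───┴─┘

Finding the path and converting it to directions:
Path through cells: (0,0) → (1,0) → (2,0) → (3,0) → (3,1) → (3,2) → (3,3) → (3,4) → (3,5) → (4,5) → (5,5)
Directions: down, down, down, right, right, right, right, right, down, down

Solution:

┌───┬───────┐
│A  │       │
│ ╷ └───╴ ╷ │
│↓│       │ │
│ ├───────┘ │
│↓│         │
│ └─────────┤
│↳ → → → → ↓│
│ ┌─────┬─┐ │
│ │     │ │↓│
│ └─╴ ╷ ╵ │ │
│     │   │B│
└─────┴───┴─┘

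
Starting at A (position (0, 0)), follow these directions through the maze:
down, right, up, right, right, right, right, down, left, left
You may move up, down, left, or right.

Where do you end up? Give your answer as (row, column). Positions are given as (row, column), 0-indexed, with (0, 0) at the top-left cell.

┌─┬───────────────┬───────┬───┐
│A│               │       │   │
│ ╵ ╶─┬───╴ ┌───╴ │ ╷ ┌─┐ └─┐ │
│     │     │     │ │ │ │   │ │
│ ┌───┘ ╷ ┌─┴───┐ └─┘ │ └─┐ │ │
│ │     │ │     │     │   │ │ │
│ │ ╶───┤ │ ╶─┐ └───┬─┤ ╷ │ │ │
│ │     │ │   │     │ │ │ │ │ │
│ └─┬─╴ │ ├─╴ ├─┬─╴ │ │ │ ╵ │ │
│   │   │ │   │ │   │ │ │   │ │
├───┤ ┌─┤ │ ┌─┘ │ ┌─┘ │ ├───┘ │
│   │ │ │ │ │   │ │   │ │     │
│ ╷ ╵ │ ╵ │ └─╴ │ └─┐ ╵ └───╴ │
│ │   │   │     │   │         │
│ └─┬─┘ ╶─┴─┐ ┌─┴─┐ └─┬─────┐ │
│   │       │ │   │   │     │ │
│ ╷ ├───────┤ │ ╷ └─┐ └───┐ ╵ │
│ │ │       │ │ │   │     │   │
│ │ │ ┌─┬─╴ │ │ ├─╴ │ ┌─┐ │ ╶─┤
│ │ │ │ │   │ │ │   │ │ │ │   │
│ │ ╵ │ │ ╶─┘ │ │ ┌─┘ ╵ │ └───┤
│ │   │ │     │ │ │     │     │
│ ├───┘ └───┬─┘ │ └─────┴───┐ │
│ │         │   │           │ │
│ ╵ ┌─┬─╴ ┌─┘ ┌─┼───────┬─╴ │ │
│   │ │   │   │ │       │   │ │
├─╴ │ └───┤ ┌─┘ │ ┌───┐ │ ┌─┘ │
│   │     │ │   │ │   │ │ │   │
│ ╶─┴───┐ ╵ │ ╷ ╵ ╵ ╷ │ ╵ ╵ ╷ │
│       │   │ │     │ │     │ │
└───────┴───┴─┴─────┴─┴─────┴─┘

Following directions step by step:
Start: (0, 0)
  down: (0, 0) → (1, 0)
  right: (1, 0) → (1, 1)
  up: (1, 1) → (0, 1)
  right: (0, 1) → (0, 2)
  right: (0, 2) → (0, 3)
  right: (0, 3) → (0, 4)
  right: (0, 4) → (0, 5)
  down: (0, 5) → (1, 5)
  left: (1, 5) → (1, 4)
  left: (1, 4) → (1, 3)
Final position: (1, 3)

Path taken:

┌─┬───────────────┬───────┬───┐
│A│↱ → → → ↓      │       │   │
│ ╵ ╶─┬───╴ ┌───╴ │ ╷ ┌─┐ └─┐ │
│↳ ↑  │B ← ↲│     │ │ │ │   │ │
│ ┌───┘ ╷ ┌─┴───┐ └─┘ │ └─┐ │ │
│ │     │ │     │     │   │ │ │
│ │ ╶───┤ │ ╶─┐ └───┬─┤ ╷ │ │ │
│ │     │ │   │     │ │ │ │ │ │
│ └─┬─╴ │ ├─╴ ├─┬─╴ │ │ │ ╵ │ │
│   │   │ │   │ │   │ │ │   │ │
├───┤ ┌─┤ │ ┌─┘ │ ┌─┘ │ ├───┘ │
│   │ │ │ │ │   │ │   │ │     │
│ ╷ ╵ │ ╵ │ └─╴ │ └─┐ ╵ └───╴ │
│ │   │   │     │   │         │
│ └─┬─┘ ╶─┴─┐ ┌─┴─┐ └─┬─────┐ │
│   │       │ │   │   │     │ │
│ ╷ ├───────┤ │ ╷ └─┐ └───┐ ╵ │
│ │ │       │ │ │   │     │   │
│ │ │ ┌─┬─╴ │ │ ├─╴ │ ┌─┐ │ ╶─┤
│ │ │ │ │   │ │ │   │ │ │ │   │
│ │ ╵ │ │ ╶─┘ │ │ ┌─┘ ╵ │ └───┤
│ │   │ │     │ │ │     │     │
│ ├───┘ └───┬─┘ │ └─────┴───┐ │
│ │         │   │           │ │
│ ╵ ┌─┬─╴ ┌─┘ ┌─┼───────┬─╴ │ │
│   │ │   │   │ │       │   │ │
├─╴ │ └───┤ ┌─┘ │ ┌───┐ │ ┌─┘ │
│   │     │ │   │ │   │ │ │   │
│ ╶─┴───┐ ╵ │ ╷ ╵ ╵ ╷ │ ╵ ╵ ╷ │
│       │   │ │     │ │     │ │
└───────┴───┴─┴─────┴─┴─────┴─┘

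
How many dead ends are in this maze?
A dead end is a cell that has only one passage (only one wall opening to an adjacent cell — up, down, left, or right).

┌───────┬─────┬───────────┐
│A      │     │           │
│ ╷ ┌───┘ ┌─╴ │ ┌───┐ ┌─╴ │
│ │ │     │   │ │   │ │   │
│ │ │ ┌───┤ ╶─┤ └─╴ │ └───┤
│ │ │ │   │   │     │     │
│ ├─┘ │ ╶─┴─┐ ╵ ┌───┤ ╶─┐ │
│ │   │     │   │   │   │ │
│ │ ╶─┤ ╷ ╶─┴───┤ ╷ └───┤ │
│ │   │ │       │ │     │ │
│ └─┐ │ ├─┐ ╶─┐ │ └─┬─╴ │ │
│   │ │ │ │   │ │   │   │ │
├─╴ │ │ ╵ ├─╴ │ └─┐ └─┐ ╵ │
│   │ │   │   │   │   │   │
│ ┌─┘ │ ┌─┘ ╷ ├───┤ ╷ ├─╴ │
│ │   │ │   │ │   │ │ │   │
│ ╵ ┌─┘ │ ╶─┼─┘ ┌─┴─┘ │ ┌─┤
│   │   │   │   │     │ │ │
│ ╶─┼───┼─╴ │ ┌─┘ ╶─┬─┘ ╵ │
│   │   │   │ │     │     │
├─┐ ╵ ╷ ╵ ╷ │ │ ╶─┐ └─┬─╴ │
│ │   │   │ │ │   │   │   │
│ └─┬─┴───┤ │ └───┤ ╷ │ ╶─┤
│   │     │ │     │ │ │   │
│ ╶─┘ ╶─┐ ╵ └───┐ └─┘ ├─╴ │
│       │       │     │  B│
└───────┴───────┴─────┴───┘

Checking each cell for number of passages:

Dead ends found at positions:
  (0, 3)
  (1, 8)
  (1, 11)
  (2, 1)
  (2, 4)
  (3, 5)
  (3, 11)
  (5, 4)
  (5, 10)
  (6, 8)
  (7, 6)
  (7, 8)
  (7, 9)
  (8, 2)
  (8, 12)
  (9, 10)
  (10, 0)
  (10, 8)
  (11, 1)
  (11, 9)
  (12, 3)
  (12, 7)
  (12, 11)
Total dead ends: 23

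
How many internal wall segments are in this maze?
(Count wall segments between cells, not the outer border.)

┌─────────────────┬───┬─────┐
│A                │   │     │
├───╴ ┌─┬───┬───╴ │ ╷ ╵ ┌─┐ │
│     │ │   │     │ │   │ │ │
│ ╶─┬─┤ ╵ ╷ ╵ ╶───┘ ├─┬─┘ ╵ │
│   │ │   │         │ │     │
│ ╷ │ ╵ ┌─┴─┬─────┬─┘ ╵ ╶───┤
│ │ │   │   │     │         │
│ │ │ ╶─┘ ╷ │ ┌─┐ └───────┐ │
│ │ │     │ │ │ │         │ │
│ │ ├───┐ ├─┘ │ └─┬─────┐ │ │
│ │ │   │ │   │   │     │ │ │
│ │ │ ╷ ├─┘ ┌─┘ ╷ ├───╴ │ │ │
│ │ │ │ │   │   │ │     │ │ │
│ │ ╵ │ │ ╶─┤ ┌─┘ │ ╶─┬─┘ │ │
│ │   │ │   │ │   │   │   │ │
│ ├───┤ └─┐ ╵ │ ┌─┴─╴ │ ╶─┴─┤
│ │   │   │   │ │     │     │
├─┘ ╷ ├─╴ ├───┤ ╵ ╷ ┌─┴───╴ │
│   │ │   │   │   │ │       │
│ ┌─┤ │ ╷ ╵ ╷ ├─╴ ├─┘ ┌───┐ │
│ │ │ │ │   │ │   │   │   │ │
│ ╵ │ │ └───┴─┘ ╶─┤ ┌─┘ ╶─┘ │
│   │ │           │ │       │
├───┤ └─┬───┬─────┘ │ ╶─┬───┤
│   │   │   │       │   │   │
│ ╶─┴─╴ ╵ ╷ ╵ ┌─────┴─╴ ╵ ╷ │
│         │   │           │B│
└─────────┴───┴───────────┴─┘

Counting internal wall segments:
Total internal walls: 169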